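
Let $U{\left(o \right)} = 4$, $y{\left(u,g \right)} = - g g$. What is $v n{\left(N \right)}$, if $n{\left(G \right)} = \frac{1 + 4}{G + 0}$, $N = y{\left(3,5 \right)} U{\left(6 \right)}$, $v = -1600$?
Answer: $80$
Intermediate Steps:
$y{\left(u,g \right)} = - g^{2}$
$N = -100$ ($N = - 5^{2} \cdot 4 = \left(-1\right) 25 \cdot 4 = \left(-25\right) 4 = -100$)
$n{\left(G \right)} = \frac{5}{G}$
$v n{\left(N \right)} = - 1600 \frac{5}{-100} = - 1600 \cdot 5 \left(- \frac{1}{100}\right) = \left(-1600\right) \left(- \frac{1}{20}\right) = 80$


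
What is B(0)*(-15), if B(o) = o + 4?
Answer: -60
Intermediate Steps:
B(o) = 4 + o
B(0)*(-15) = (4 + 0)*(-15) = 4*(-15) = -60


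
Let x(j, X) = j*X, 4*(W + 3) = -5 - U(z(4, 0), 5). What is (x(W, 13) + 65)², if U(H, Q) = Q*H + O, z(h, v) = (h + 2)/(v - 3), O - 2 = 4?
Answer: 8281/16 ≈ 517.56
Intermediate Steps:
O = 6 (O = 2 + 4 = 6)
z(h, v) = (2 + h)/(-3 + v)
U(H, Q) = 6 + H*Q (U(H, Q) = Q*H + 6 = H*Q + 6 = 6 + H*Q)
W = -13/4 (W = -3 + (-5 - (6 + ((2 + 4)/(-3 + 0))*5))/4 = -3 + (-5 - (6 + (6/(-3))*5))/4 = -3 + (-5 - (6 - ⅓*6*5))/4 = -3 + (-5 - (6 - 2*5))/4 = -3 + (-5 - (6 - 10))/4 = -3 + (-5 - 1*(-4))/4 = -3 + (-5 + 4)/4 = -3 + (¼)*(-1) = -3 - ¼ = -13/4 ≈ -3.2500)
x(j, X) = X*j
(x(W, 13) + 65)² = (13*(-13/4) + 65)² = (-169/4 + 65)² = (91/4)² = 8281/16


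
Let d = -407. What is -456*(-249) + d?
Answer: 113137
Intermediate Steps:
-456*(-249) + d = -456*(-249) - 407 = 113544 - 407 = 113137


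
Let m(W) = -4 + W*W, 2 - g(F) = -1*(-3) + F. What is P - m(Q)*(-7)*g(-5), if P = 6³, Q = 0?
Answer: 104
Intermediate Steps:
g(F) = -1 - F (g(F) = 2 - (-1*(-3) + F) = 2 - (3 + F) = 2 + (-3 - F) = -1 - F)
m(W) = -4 + W²
P = 216
P - m(Q)*(-7)*g(-5) = 216 - (-4 + 0²)*(-7)*(-1 - 1*(-5)) = 216 - (-4 + 0)*(-7)*(-1 + 5) = 216 - (-4*(-7))*4 = 216 - 28*4 = 216 - 1*112 = 216 - 112 = 104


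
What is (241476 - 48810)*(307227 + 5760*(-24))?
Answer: 32558049342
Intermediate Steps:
(241476 - 48810)*(307227 + 5760*(-24)) = 192666*(307227 - 138240) = 192666*168987 = 32558049342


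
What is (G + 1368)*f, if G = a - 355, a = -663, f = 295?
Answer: 103250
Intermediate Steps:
G = -1018 (G = -663 - 355 = -1018)
(G + 1368)*f = (-1018 + 1368)*295 = 350*295 = 103250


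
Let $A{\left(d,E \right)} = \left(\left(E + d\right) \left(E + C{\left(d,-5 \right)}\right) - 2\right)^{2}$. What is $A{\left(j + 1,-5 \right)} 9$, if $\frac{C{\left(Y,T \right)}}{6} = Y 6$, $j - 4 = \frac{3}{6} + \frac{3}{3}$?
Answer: $\frac{4198401}{4} \approx 1.0496 \cdot 10^{6}$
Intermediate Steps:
$j = \frac{11}{2}$ ($j = 4 + \left(\frac{3}{6} + \frac{3}{3}\right) = 4 + \left(3 \cdot \frac{1}{6} + 3 \cdot \frac{1}{3}\right) = 4 + \left(\frac{1}{2} + 1\right) = 4 + \frac{3}{2} = \frac{11}{2} \approx 5.5$)
$C{\left(Y,T \right)} = 36 Y$ ($C{\left(Y,T \right)} = 6 Y 6 = 6 \cdot 6 Y = 36 Y$)
$A{\left(d,E \right)} = \left(-2 + \left(E + d\right) \left(E + 36 d\right)\right)^{2}$ ($A{\left(d,E \right)} = \left(\left(E + d\right) \left(E + 36 d\right) - 2\right)^{2} = \left(-2 + \left(E + d\right) \left(E + 36 d\right)\right)^{2}$)
$A{\left(j + 1,-5 \right)} 9 = \left(-2 + \left(-5\right)^{2} + 36 \left(\frac{11}{2} + 1\right)^{2} + 37 \left(-5\right) \left(\frac{11}{2} + 1\right)\right)^{2} \cdot 9 = \left(-2 + 25 + 36 \left(\frac{13}{2}\right)^{2} + 37 \left(-5\right) \frac{13}{2}\right)^{2} \cdot 9 = \left(-2 + 25 + 36 \cdot \frac{169}{4} - \frac{2405}{2}\right)^{2} \cdot 9 = \left(-2 + 25 + 1521 - \frac{2405}{2}\right)^{2} \cdot 9 = \left(\frac{683}{2}\right)^{2} \cdot 9 = \frac{466489}{4} \cdot 9 = \frac{4198401}{4}$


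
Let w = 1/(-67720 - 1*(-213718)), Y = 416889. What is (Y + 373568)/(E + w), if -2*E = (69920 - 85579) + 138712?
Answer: -57702570543/4491372973 ≈ -12.847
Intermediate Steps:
E = -123053/2 (E = -((69920 - 85579) + 138712)/2 = -(-15659 + 138712)/2 = -½*123053 = -123053/2 ≈ -61527.)
w = 1/145998 (w = 1/(-67720 + 213718) = 1/145998 ≈ 6.8494e-6)
(Y + 373568)/(E + w) = (416889 + 373568)/(-123053/2 + 1/145998) = 790457/(-4491372973/72999) = 790457*(-72999/4491372973) = -57702570543/4491372973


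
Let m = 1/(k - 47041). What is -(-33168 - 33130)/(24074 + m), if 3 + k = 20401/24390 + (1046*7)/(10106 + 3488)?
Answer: 36931165089176831/13410372372798358 ≈ 2.7539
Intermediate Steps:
k = -38482729/23682690 (k = -3 + (20401/24390 + (1046*7)/(10106 + 3488)) = -3 + (20401*(1/24390) + 7322/13594) = -3 + (20401/24390 + 7322*(1/13594)) = -3 + (20401/24390 + 523/971) = -3 + 32565341/23682690 = -38482729/23682690 ≈ -1.6249)
m = -23682690/1114095903019 (m = 1/(-38482729/23682690 - 47041) = 1/(-1114095903019/23682690) = -23682690/1114095903019 ≈ -2.1257e-5)
-(-33168 - 33130)/(24074 + m) = -(-33168 - 33130)/(24074 - 23682690/1114095903019) = -(-66298)/26820744745596716/1114095903019 = -(-66298)*1114095903019/26820744745596716 = -1*(-36931165089176831/13410372372798358) = 36931165089176831/13410372372798358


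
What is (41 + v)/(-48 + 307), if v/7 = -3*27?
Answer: -526/259 ≈ -2.0309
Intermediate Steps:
v = -567 (v = 7*(-3*27) = 7*(-81) = -567)
(41 + v)/(-48 + 307) = (41 - 567)/(-48 + 307) = -526/259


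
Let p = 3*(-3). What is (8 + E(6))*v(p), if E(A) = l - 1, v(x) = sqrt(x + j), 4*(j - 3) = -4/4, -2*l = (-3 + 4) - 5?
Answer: 45*I/2 ≈ 22.5*I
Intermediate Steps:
l = 2 (l = -((-3 + 4) - 5)/2 = -(1 - 5)/2 = -1/2*(-4) = 2)
j = 11/4 (j = 3 + (-4/4)/4 = 3 + (-4*1/4)/4 = 3 + (1/4)*(-1) = 3 - 1/4 = 11/4 ≈ 2.7500)
p = -9
v(x) = sqrt(11/4 + x) (v(x) = sqrt(x + 11/4) = sqrt(11/4 + x))
E(A) = 1 (E(A) = 2 - 1 = 1)
(8 + E(6))*v(p) = (8 + 1)*(sqrt(11 + 4*(-9))/2) = 9*(sqrt(11 - 36)/2) = 9*(sqrt(-25)/2) = 9*((5*I)/2) = 9*(5*I/2) = 45*I/2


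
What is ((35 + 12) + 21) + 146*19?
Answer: 2842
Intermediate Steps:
((35 + 12) + 21) + 146*19 = (47 + 21) + 2774 = 68 + 2774 = 2842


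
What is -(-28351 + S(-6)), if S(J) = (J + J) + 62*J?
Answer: 28735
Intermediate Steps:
S(J) = 64*J (S(J) = 2*J + 62*J = 64*J)
-(-28351 + S(-6)) = -(-28351 + 64*(-6)) = -(-28351 - 384) = -1*(-28735) = 28735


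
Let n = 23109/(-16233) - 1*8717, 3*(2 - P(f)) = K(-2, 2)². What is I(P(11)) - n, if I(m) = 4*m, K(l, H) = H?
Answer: 141569458/16233 ≈ 8721.1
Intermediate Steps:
P(f) = ⅔ (P(f) = 2 - ⅓*2² = 2 - ⅓*4 = 2 - 4/3 = ⅔)
n = -47175390/5411 (n = 23109*(-1/16233) - 8717 = -7703/5411 - 8717 = -47175390/5411 ≈ -8718.4)
I(P(11)) - n = 4*(⅔) - 1*(-47175390/5411) = 8/3 + 47175390/5411 = 141569458/16233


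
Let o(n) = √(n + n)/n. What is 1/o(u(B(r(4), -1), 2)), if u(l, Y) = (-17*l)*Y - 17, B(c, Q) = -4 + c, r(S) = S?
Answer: I*√34/2 ≈ 2.9155*I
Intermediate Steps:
u(l, Y) = -17 - 17*Y*l (u(l, Y) = -17*Y*l - 17 = -17 - 17*Y*l)
o(n) = √2/√n (o(n) = √(2*n)/n = (√2*√n)/n = √2/√n)
1/o(u(B(r(4), -1), 2)) = 1/(√2/√(-17 - 17*2*(-4 + 4))) = 1/(√2/√(-17 - 17*2*0)) = 1/(√2/√(-17 + 0)) = 1/(√2/√(-17)) = 1/(√2*(-I*√17/17)) = 1/(-I*√34/17) = I*√34/2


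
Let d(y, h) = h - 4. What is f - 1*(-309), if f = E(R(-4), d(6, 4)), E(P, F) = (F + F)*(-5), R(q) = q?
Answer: 309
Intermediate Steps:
d(y, h) = -4 + h
E(P, F) = -10*F (E(P, F) = (2*F)*(-5) = -10*F)
f = 0 (f = -10*(-4 + 4) = -10*0 = 0)
f - 1*(-309) = 0 - 1*(-309) = 0 + 309 = 309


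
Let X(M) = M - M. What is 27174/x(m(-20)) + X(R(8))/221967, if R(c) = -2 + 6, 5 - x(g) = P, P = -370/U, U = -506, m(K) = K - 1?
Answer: 1145837/180 ≈ 6365.8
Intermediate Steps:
m(K) = -1 + K
P = 185/253 (P = -370/(-506) = -370*(-1/506) = 185/253 ≈ 0.73123)
x(g) = 1080/253 (x(g) = 5 - 1*185/253 = 5 - 185/253 = 1080/253)
R(c) = 4
X(M) = 0
27174/x(m(-20)) + X(R(8))/221967 = 27174/(1080/253) + 0/221967 = 27174*(253/1080) + 0*(1/221967) = 1145837/180 + 0 = 1145837/180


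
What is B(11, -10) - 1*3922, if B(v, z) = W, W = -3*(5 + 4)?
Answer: -3949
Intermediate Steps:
W = -27 (W = -3*9 = -27)
B(v, z) = -27
B(11, -10) - 1*3922 = -27 - 1*3922 = -27 - 3922 = -3949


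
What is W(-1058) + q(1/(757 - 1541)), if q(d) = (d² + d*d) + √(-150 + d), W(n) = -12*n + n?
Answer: 3576683265/307328 + I*√117601/28 ≈ 11638.0 + 12.247*I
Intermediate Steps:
W(n) = -11*n
q(d) = √(-150 + d) + 2*d² (q(d) = (d² + d²) + √(-150 + d) = 2*d² + √(-150 + d) = √(-150 + d) + 2*d²)
W(-1058) + q(1/(757 - 1541)) = -11*(-1058) + (√(-150 + 1/(757 - 1541)) + 2*(1/(757 - 1541))²) = 11638 + (√(-150 + 1/(-784)) + 2*(1/(-784))²) = 11638 + (√(-150 - 1/784) + 2*(-1/784)²) = 11638 + (√(-117601/784) + 2*(1/614656)) = 11638 + (I*√117601/28 + 1/307328) = 11638 + (1/307328 + I*√117601/28) = 3576683265/307328 + I*√117601/28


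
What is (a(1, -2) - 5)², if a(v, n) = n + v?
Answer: 36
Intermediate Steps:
(a(1, -2) - 5)² = ((-2 + 1) - 5)² = (-1 - 5)² = (-6)² = 36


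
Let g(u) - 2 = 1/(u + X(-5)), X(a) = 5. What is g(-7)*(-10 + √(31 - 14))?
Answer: -15 + 3*√17/2 ≈ -8.8153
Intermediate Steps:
g(u) = 2 + 1/(5 + u) (g(u) = 2 + 1/(u + 5) = 2 + 1/(5 + u))
g(-7)*(-10 + √(31 - 14)) = ((11 + 2*(-7))/(5 - 7))*(-10 + √(31 - 14)) = ((11 - 14)/(-2))*(-10 + √17) = (-½*(-3))*(-10 + √17) = 3*(-10 + √17)/2 = -15 + 3*√17/2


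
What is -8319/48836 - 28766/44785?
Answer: -1777382791/2187120260 ≈ -0.81266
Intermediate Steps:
-8319/48836 - 28766/44785 = -1777382791/2187120260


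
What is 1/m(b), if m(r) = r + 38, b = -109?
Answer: -1/71 ≈ -0.014085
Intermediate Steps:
m(r) = 38 + r
1/m(b) = 1/(38 - 109) = 1/(-71) = -1/71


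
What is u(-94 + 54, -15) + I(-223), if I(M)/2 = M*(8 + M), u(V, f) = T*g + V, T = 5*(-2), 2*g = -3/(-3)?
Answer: 95845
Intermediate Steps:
g = 1/2 (g = (-3/(-3))/2 = (-3*(-1/3))/2 = (1/2)*1 = 1/2 ≈ 0.50000)
T = -10
u(V, f) = -5 + V (u(V, f) = -10*1/2 + V = -5 + V)
I(M) = 2*M*(8 + M) (I(M) = 2*(M*(8 + M)) = 2*M*(8 + M))
u(-94 + 54, -15) + I(-223) = (-5 + (-94 + 54)) + 2*(-223)*(8 - 223) = (-5 - 40) + 2*(-223)*(-215) = -45 + 95890 = 95845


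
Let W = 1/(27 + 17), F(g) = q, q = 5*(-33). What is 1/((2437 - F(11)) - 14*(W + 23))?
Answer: 22/50153 ≈ 0.00043866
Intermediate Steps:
q = -165
F(g) = -165
W = 1/44 ≈ 0.022727
1/((2437 - F(11)) - 14*(W + 23)) = 1/((2437 - 1*(-165)) - 14*(1/44 + 23)) = 1/((2437 + 165) - 14*1013/44) = 1/(2602 - 7091/22) = 1/(50153/22) = 22/50153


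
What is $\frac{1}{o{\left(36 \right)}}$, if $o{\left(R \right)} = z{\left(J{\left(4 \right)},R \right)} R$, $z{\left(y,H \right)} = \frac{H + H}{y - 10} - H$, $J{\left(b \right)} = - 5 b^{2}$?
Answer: $- \frac{5}{6624} \approx -0.00075483$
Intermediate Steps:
$z{\left(y,H \right)} = - H + \frac{2 H}{-10 + y}$ ($z{\left(y,H \right)} = \frac{2 H}{-10 + y} - H = - H + \frac{2 H}{-10 + y}$)
$o{\left(R \right)} = - \frac{46 R^{2}}{45}$ ($o{\left(R \right)} = \frac{R \left(12 - - 5 \cdot 4^{2}\right)}{-10 - 5 \cdot 4^{2}} R = \frac{R \left(12 - \left(-5\right) 16\right)}{-10 - 80} R = \frac{R \left(12 - -80\right)}{-10 - 80} R = \frac{R \left(12 + 80\right)}{-90} R = R \left(- \frac{1}{90}\right) 92 R = - \frac{46 R}{45} R = - \frac{46 R^{2}}{45}$)
$\frac{1}{o{\left(36 \right)}} = \frac{1}{\left(- \frac{46}{45}\right) 36^{2}} = \frac{1}{\left(- \frac{46}{45}\right) 1296} = \frac{1}{- \frac{6624}{5}} = - \frac{5}{6624}$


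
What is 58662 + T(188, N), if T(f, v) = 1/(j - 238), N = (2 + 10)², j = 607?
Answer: 21646279/369 ≈ 58662.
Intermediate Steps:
N = 144 (N = 12² = 144)
T(f, v) = 1/369 (T(f, v) = 1/(607 - 238) = 1/369)
58662 + T(188, N) = 58662 + 1/369 = 21646279/369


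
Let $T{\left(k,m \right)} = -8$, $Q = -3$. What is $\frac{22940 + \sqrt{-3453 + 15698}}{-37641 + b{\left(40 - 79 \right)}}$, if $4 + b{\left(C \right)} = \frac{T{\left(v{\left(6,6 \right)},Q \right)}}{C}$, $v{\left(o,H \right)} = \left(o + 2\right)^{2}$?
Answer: $- \frac{894660}{1468147} - \frac{39 \sqrt{12245}}{1468147} \approx -0.61232$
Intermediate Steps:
$v{\left(o,H \right)} = \left(2 + o\right)^{2}$
$b{\left(C \right)} = -4 - \frac{8}{C}$
$\frac{22940 + \sqrt{-3453 + 15698}}{-37641 + b{\left(40 - 79 \right)}} = \frac{22940 + \sqrt{-3453 + 15698}}{-37641 - \left(4 + \frac{8}{40 - 79}\right)} = \frac{22940 + \sqrt{12245}}{-37641 - \left(4 + \frac{8}{40 - 79}\right)} = \frac{22940 + \sqrt{12245}}{-37641 - \left(4 + \frac{8}{-39}\right)} = \frac{22940 + \sqrt{12245}}{-37641 - \frac{148}{39}} = \frac{22940 + \sqrt{12245}}{- \frac{1468147}{39}} = \left(22940 + \sqrt{12245}\right) \left(- \frac{39}{1468147}\right) = - \frac{894660}{1468147} - \frac{39 \sqrt{12245}}{1468147}$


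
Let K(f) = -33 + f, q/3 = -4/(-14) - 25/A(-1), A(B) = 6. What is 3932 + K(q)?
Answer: 54423/14 ≈ 3887.4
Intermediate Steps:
q = -163/14 (q = 3*(-4/(-14) - 25/6) = 3*(-4*(-1/14) - 25*1/6) = 3*(2/7 - 25/6) = 3*(-163/42) = -163/14 ≈ -11.643)
3932 + K(q) = 3932 + (-33 - 163/14) = 3932 - 625/14 = 54423/14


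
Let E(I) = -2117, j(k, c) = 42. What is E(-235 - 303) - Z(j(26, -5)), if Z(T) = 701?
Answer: -2818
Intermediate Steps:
E(-235 - 303) - Z(j(26, -5)) = -2117 - 1*701 = -2117 - 701 = -2818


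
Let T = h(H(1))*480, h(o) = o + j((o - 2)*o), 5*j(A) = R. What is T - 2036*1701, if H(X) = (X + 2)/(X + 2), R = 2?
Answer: -3462564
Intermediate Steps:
j(A) = ⅖ (j(A) = (⅕)*2 = ⅖)
H(X) = 1 (H(X) = (2 + X)/(2 + X) = 1)
h(o) = ⅖ + o (h(o) = o + ⅖ = ⅖ + o)
T = 672 (T = (⅖ + 1)*480 = (7/5)*480 = 672)
T - 2036*1701 = 672 - 2036*1701 = 672 - 1*3463236 = 672 - 3463236 = -3462564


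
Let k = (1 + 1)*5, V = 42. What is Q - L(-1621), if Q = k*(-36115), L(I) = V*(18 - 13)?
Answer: -361360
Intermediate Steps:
L(I) = 210 (L(I) = 42*(18 - 13) = 42*5 = 210)
k = 10 (k = 2*5 = 10)
Q = -361150 (Q = 10*(-36115) = -361150)
Q - L(-1621) = -361150 - 1*210 = -361150 - 210 = -361360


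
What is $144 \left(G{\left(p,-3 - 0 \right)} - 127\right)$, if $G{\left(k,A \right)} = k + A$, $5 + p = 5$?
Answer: $-18720$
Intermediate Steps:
$p = 0$ ($p = -5 + 5 = 0$)
$G{\left(k,A \right)} = A + k$
$144 \left(G{\left(p,-3 - 0 \right)} - 127\right) = 144 \left(\left(\left(-3 - 0\right) + 0\right) - 127\right) = 144 \left(\left(\left(-3 + 0\right) + 0\right) - 127\right) = 144 \left(\left(-3 + 0\right) - 127\right) = 144 \left(-3 - 127\right) = 144 \left(-130\right) = -18720$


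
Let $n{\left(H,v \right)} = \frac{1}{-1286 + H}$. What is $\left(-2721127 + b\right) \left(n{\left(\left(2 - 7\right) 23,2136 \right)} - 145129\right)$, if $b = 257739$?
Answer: $\frac{500870163373240}{1401} \approx 3.5751 \cdot 10^{11}$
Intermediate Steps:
$\left(-2721127 + b\right) \left(n{\left(\left(2 - 7\right) 23,2136 \right)} - 145129\right) = \left(-2721127 + 257739\right) \left(\frac{1}{-1286 + \left(2 - 7\right) 23} - 145129\right) = - 2463388 \left(\frac{1}{-1286 - 115} - 145129\right) = - 2463388 \left(\frac{1}{-1401} - 145129\right) = - 2463388 \left(- \frac{1}{1401} - 145129\right) = \left(-2463388\right) \left(- \frac{203325730}{1401}\right) = \frac{500870163373240}{1401}$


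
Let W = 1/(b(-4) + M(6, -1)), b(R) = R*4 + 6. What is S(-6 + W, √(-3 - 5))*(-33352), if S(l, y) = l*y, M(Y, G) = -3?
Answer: 5269616*I*√2/13 ≈ 5.7326e+5*I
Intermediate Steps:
b(R) = 6 + 4*R (b(R) = 4*R + 6 = 6 + 4*R)
W = -1/13 (W = 1/((6 + 4*(-4)) - 3) = 1/((6 - 16) - 3) = 1/(-10 - 3) = 1/(-13) = -1/13 ≈ -0.076923)
S(-6 + W, √(-3 - 5))*(-33352) = ((-6 - 1/13)*√(-3 - 5))*(-33352) = -158*I*√2/13*(-33352) = 5269616*I*√2/13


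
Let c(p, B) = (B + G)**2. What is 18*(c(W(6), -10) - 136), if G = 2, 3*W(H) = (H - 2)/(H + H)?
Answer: -1296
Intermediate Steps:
W(H) = (-2 + H)/(6*H) (W(H) = ((H - 2)/(H + H))/3 = ((-2 + H)/((2*H)))/3 = ((-2 + H)*(1/(2*H)))/3 = ((-2 + H)/(2*H))/3 = (-2 + H)/(6*H))
c(p, B) = (2 + B)**2 (c(p, B) = (B + 2)**2 = (2 + B)**2)
18*(c(W(6), -10) - 136) = 18*((2 - 10)**2 - 136) = 18*((-8)**2 - 136) = 18*(64 - 136) = 18*(-72) = -1296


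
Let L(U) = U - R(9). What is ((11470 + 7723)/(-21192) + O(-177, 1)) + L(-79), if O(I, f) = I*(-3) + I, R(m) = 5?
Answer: 5702647/21192 ≈ 269.09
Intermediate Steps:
O(I, f) = -2*I (O(I, f) = -3*I + I = -2*I)
L(U) = -5 + U (L(U) = U - 1*5 = U - 5 = -5 + U)
((11470 + 7723)/(-21192) + O(-177, 1)) + L(-79) = ((11470 + 7723)/(-21192) - 2*(-177)) + (-5 - 79) = (19193*(-1/21192) + 354) - 84 = (-19193/21192 + 354) - 84 = 7482775/21192 - 84 = 5702647/21192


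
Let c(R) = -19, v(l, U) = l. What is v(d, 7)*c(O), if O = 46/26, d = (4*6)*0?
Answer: 0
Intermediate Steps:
d = 0 (d = 24*0 = 0)
O = 23/13 (O = 46*(1/26) = 23/13 ≈ 1.7692)
v(d, 7)*c(O) = 0*(-19) = 0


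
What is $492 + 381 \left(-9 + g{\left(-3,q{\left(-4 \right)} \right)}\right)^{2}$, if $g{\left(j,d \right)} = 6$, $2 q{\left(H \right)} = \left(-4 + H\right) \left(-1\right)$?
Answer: $3921$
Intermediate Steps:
$q{\left(H \right)} = 2 - \frac{H}{2}$ ($q{\left(H \right)} = \frac{\left(-4 + H\right) \left(-1\right)}{2} = \frac{4 - H}{2} = 2 - \frac{H}{2}$)
$492 + 381 \left(-9 + g{\left(-3,q{\left(-4 \right)} \right)}\right)^{2} = 492 + 381 \left(-9 + 6\right)^{2} = 492 + 381 \left(-3\right)^{2} = 492 + 381 \cdot 9 = 492 + 3429 = 3921$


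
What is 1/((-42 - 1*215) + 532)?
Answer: 1/275 ≈ 0.0036364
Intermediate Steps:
1/((-42 - 1*215) + 532) = 1/((-42 - 215) + 532) = 1/(-257 + 532) = 1/275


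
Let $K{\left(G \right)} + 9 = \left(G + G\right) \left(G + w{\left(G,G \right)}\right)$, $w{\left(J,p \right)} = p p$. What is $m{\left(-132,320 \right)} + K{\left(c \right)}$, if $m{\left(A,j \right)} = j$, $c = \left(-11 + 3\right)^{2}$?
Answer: $532791$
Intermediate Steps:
$w{\left(J,p \right)} = p^{2}$
$c = 64$ ($c = \left(-8\right)^{2} = 64$)
$K{\left(G \right)} = -9 + 2 G \left(G + G^{2}\right)$ ($K{\left(G \right)} = -9 + \left(G + G\right) \left(G + G^{2}\right) = -9 + 2 G \left(G + G^{2}\right)$)
$m{\left(-132,320 \right)} + K{\left(c \right)} = 320 + \left(-9 + 2 \cdot 64^{2} + 2 \cdot 64^{3}\right) = 320 + \left(-9 + 2 \cdot 4096 + 2 \cdot 262144\right) = 320 + \left(-9 + 8192 + 524288\right) = 320 + 532471 = 532791$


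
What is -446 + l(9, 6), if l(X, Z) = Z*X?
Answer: -392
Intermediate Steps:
l(X, Z) = X*Z
-446 + l(9, 6) = -446 + 9*6 = -446 + 54 = -392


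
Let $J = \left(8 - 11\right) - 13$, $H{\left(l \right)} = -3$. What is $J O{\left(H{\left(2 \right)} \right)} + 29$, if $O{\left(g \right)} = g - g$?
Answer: $29$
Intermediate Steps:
$O{\left(g \right)} = 0$
$J = -16$ ($J = -3 - 13 = -16$)
$J O{\left(H{\left(2 \right)} \right)} + 29 = \left(-16\right) 0 + 29 = 0 + 29 = 29$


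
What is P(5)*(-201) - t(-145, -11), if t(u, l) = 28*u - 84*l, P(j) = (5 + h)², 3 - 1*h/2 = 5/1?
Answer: 2935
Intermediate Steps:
h = -4 (h = 6 - 10/1 = 6 - 10 = -4)
P(j) = 1 (P(j) = (5 - 4)² = 1² = 1)
t(u, l) = -84*l + 28*u
P(5)*(-201) - t(-145, -11) = 1*(-201) - (-84*(-11) + 28*(-145)) = -201 - (924 - 4060) = -201 - 1*(-3136) = -201 + 3136 = 2935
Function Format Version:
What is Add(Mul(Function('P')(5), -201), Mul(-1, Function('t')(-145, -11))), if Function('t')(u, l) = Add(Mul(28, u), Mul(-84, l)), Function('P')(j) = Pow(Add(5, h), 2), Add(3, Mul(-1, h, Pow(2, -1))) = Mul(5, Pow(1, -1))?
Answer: 2935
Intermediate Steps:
h = -4 (h = Add(6, Mul(-2, Mul(5, Pow(1, -1)))) = Add(6, Mul(-2, Mul(5, 1))) = Add(6, Mul(-2, 5)) = Add(6, -10) = -4)
Function('P')(j) = 1 (Function('P')(j) = Pow(Add(5, -4), 2) = Pow(1, 2) = 1)
Function('t')(u, l) = Add(Mul(-84, l), Mul(28, u))
Add(Mul(Function('P')(5), -201), Mul(-1, Function('t')(-145, -11))) = Add(Mul(1, -201), Mul(-1, Add(Mul(-84, -11), Mul(28, -145)))) = Add(-201, Mul(-1, Add(924, -4060))) = Add(-201, Mul(-1, -3136)) = Add(-201, 3136) = 2935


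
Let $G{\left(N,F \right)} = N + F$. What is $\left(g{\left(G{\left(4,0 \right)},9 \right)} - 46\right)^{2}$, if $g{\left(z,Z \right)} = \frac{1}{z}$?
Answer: $\frac{33489}{16} \approx 2093.1$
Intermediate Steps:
$G{\left(N,F \right)} = F + N$
$\left(g{\left(G{\left(4,0 \right)},9 \right)} - 46\right)^{2} = \left(\frac{1}{0 + 4} - 46\right)^{2} = \left(\frac{1}{4} - 46\right)^{2} = \left(- \frac{183}{4}\right)^{2} = \frac{33489}{16}$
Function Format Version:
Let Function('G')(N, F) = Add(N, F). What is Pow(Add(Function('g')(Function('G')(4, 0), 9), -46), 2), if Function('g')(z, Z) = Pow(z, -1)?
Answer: Rational(33489, 16) ≈ 2093.1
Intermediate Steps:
Function('G')(N, F) = Add(F, N)
Pow(Add(Function('g')(Function('G')(4, 0), 9), -46), 2) = Pow(Add(Pow(Add(0, 4), -1), -46), 2) = Pow(Add(Pow(4, -1), -46), 2) = Pow(Add(Rational(1, 4), -46), 2) = Pow(Rational(-183, 4), 2) = Rational(33489, 16)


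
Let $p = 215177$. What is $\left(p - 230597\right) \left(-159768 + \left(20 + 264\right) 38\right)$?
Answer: $2297209920$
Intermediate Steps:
$\left(p - 230597\right) \left(-159768 + \left(20 + 264\right) 38\right) = \left(215177 - 230597\right) \left(-159768 + \left(20 + 264\right) 38\right) = - 15420 \left(-159768 + 284 \cdot 38\right) = - 15420 \left(-159768 + 10792\right) = \left(-15420\right) \left(-148976\right) = 2297209920$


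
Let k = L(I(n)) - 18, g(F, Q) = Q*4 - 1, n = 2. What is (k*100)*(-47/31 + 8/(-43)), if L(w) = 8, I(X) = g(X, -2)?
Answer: 2269000/1333 ≈ 1702.2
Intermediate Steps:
g(F, Q) = -1 + 4*Q (g(F, Q) = 4*Q - 1 = -1 + 4*Q)
I(X) = -9 (I(X) = -1 + 4*(-2) = -1 - 8 = -9)
k = -10 (k = 8 - 18 = -10)
(k*100)*(-47/31 + 8/(-43)) = (-10*100)*(-47/31 + 8/(-43)) = -1000*(-47*1/31 + 8*(-1/43)) = -1000*(-47/31 - 8/43) = -1000*(-2269/1333) = 2269000/1333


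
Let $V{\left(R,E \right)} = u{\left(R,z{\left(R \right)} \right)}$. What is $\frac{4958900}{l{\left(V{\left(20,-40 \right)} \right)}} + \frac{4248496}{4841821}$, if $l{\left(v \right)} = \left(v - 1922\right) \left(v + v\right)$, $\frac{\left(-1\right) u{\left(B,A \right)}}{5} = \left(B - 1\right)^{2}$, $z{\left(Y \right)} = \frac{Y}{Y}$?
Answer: $\frac{8117136813402}{6514413538987} \approx 1.246$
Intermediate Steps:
$z{\left(Y \right)} = 1$
$u{\left(B,A \right)} = - 5 \left(-1 + B\right)^{2}$ ($u{\left(B,A \right)} = - 5 \left(B - 1\right)^{2} = - 5 \left(-1 + B\right)^{2}$)
$V{\left(R,E \right)} = - 5 \left(-1 + R\right)^{2}$
$l{\left(v \right)} = 2 v \left(-1922 + v\right)$ ($l{\left(v \right)} = \left(-1922 + v\right) 2 v = 2 v \left(-1922 + v\right)$)
$\frac{4958900}{l{\left(V{\left(20,-40 \right)} \right)}} + \frac{4248496}{4841821} = \frac{4958900}{2 \left(- 5 \left(-1 + 20\right)^{2}\right) \left(-1922 - 5 \left(-1 + 20\right)^{2}\right)} + \frac{4248496}{4841821} = \frac{4958900}{2 \left(- 5 \cdot 19^{2}\right) \left(-1922 - 5 \cdot 19^{2}\right)} + 4248496 \cdot \frac{1}{4841821} = \frac{4958900}{2 \left(\left(-5\right) 361\right) \left(-1922 - 1805\right)} + \frac{4248496}{4841821} = \frac{4958900}{2 \left(-1805\right) \left(-1922 - 1805\right)} + \frac{4248496}{4841821} = \frac{4958900}{2 \left(-1805\right) \left(-3727\right)} + \frac{4248496}{4841821} = \frac{4958900}{13454470} + \frac{4248496}{4841821} = 4958900 \cdot \frac{1}{13454470} + \frac{4248496}{4841821} = \frac{495890}{1345447} + \frac{4248496}{4841821} = \frac{8117136813402}{6514413538987}$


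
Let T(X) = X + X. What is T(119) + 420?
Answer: 658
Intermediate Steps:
T(X) = 2*X
T(119) + 420 = 2*119 + 420 = 238 + 420 = 658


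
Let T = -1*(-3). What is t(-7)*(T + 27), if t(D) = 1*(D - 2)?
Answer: -270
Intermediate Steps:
t(D) = -2 + D (t(D) = 1*(-2 + D) = -2 + D)
T = 3
t(-7)*(T + 27) = (-2 - 7)*(3 + 27) = -9*30 = -270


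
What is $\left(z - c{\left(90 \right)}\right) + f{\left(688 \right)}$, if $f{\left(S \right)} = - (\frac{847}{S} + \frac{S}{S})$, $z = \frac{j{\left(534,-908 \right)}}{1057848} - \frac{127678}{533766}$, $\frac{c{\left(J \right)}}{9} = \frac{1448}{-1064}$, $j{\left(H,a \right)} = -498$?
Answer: $\frac{10524315394856551}{1076398335784464} \approx 9.7773$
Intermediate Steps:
$c{\left(J \right)} = - \frac{1629}{133}$ ($c{\left(J \right)} = 9 \frac{1448}{-1064} = 9 \cdot 1448 \left(- \frac{1}{1064}\right) = 9 \left(- \frac{181}{133}\right) = - \frac{1629}{133}$)
$z = - \frac{11277477701}{47053607964}$ ($z = - \frac{498}{1057848} - \frac{127678}{533766} = \left(-498\right) \frac{1}{1057848} - \frac{63839}{266883} = - \frac{83}{176308} - \frac{63839}{266883} = - \frac{11277477701}{47053607964} \approx -0.23967$)
$f{\left(S \right)} = -1 - \frac{847}{S}$ ($f{\left(S \right)} = - (\frac{847}{S} + 1) = - (1 + \frac{847}{S}) = -1 - \frac{847}{S}$)
$\left(z - c{\left(90 \right)}\right) + f{\left(688 \right)} = \left(- \frac{11277477701}{47053607964} - - \frac{1629}{133}\right) + \frac{-847 - 688}{688} = \left(- \frac{11277477701}{47053607964} + \frac{1629}{133}\right) + \frac{-847 - 688}{688} = \frac{75150422839123}{6258129859212} + \frac{1}{688} \left(-1535\right) = \frac{75150422839123}{6258129859212} - \frac{1535}{688} = \frac{10524315394856551}{1076398335784464}$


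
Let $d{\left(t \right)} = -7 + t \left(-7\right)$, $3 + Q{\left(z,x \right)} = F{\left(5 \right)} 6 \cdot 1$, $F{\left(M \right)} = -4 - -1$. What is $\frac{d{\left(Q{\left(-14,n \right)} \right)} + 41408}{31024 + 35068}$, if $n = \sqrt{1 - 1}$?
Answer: $\frac{799}{1271} \approx 0.62864$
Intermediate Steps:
$F{\left(M \right)} = -3$ ($F{\left(M \right)} = -4 + 1 = -3$)
$n = 0$ ($n = \sqrt{0} = 0$)
$Q{\left(z,x \right)} = -21$ ($Q{\left(z,x \right)} = -3 + \left(-3\right) 6 \cdot 1 = -3 - 18 = -21$)
$d{\left(t \right)} = -7 - 7 t$
$\frac{d{\left(Q{\left(-14,n \right)} \right)} + 41408}{31024 + 35068} = \frac{\left(-7 - -147\right) + 41408}{31024 + 35068} = \frac{\left(-7 + 147\right) + 41408}{66092} = \left(140 + 41408\right) \frac{1}{66092} = 41548 \cdot \frac{1}{66092} = \frac{799}{1271}$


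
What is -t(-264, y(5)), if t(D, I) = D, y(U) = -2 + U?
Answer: 264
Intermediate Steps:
-t(-264, y(5)) = -1*(-264) = 264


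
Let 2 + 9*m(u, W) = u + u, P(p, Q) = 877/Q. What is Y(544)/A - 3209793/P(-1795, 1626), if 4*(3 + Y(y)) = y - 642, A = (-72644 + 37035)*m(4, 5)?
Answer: -743391063021543/124916372 ≈ -5.9511e+6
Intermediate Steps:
m(u, W) = -2/9 + 2*u/9 (m(u, W) = -2/9 + (u + u)/9 = -2/9 + (2*u)/9 = -2/9 + 2*u/9)
A = -71218/3 (A = (-72644 + 37035)*(-2/9 + (2/9)*4) = -35609*(-2/9 + 8/9) = -35609*⅔ = -71218/3 ≈ -23739.)
Y(y) = -327/2 + y/4 (Y(y) = -3 + (y - 642)/4 = -3 + (-642 + y)/4 = -3 + (-321/2 + y/4) = -327/2 + y/4)
Y(544)/A - 3209793/P(-1795, 1626) = (-327/2 + (¼)*544)/(-71218/3) - 3209793/(877/1626) = (-327/2 + 136)*(-3/71218) - 3209793/(877*(1/1626)) = -55/2*(-3/71218) - 3209793/877/1626 = 165/142436 - 3209793*1626/877 = 165/142436 - 5219123418/877 = -743391063021543/124916372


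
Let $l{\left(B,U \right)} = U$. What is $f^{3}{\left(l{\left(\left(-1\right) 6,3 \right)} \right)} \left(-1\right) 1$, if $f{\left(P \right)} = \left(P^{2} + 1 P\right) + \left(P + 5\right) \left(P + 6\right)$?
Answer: $-592704$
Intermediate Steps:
$f{\left(P \right)} = P + P^{2} + \left(5 + P\right) \left(6 + P\right)$ ($f{\left(P \right)} = \left(P^{2} + P\right) + \left(5 + P\right) \left(6 + P\right) = \left(P + P^{2}\right) + \left(5 + P\right) \left(6 + P\right) = P + P^{2} + \left(5 + P\right) \left(6 + P\right)$)
$f^{3}{\left(l{\left(\left(-1\right) 6,3 \right)} \right)} \left(-1\right) 1 = \left(30 + 2 \cdot 3^{2} + 12 \cdot 3\right)^{3} \left(-1\right) 1 = \left(30 + 2 \cdot 9 + 36\right)^{3} \left(-1\right) 1 = \left(30 + 18 + 36\right)^{3} \left(-1\right) 1 = 84^{3} \left(-1\right) 1 = 592704 \left(-1\right) 1 = \left(-592704\right) 1 = -592704$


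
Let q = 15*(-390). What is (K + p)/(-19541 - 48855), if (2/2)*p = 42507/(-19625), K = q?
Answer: 114848757/1342271500 ≈ 0.085563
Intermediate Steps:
q = -5850
K = -5850
p = -42507/19625 (p = 42507/(-19625) = 42507*(-1/19625) = -42507/19625 ≈ -2.1660)
(K + p)/(-19541 - 48855) = (-5850 - 42507/19625)/(-19541 - 48855) = -114848757/19625/(-68396) = -114848757/19625*(-1/68396) = 114848757/1342271500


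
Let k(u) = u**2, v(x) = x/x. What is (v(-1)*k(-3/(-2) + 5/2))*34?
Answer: 544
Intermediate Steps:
v(x) = 1
(v(-1)*k(-3/(-2) + 5/2))*34 = (1*(-3/(-2) + 5/2)**2)*34 = (1*(-3*(-1/2) + 5*(1/2))**2)*34 = (1*(3/2 + 5/2)**2)*34 = (1*4**2)*34 = (1*16)*34 = 16*34 = 544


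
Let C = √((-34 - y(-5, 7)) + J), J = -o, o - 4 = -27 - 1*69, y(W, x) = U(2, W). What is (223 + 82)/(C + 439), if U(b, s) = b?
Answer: 26779/38533 - 122*√14/38533 ≈ 0.68312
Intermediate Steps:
y(W, x) = 2
o = -92 (o = 4 + (-27 - 1*69) = 4 + (-27 - 69) = 4 - 96 = -92)
J = 92 (J = -1*(-92) = 92)
C = 2*√14 (C = √((-34 - 1*2) + 92) = √((-34 - 2) + 92) = √(-36 + 92) = √56 = 2*√14 ≈ 7.4833)
(223 + 82)/(C + 439) = (223 + 82)/(2*√14 + 439) = 305/(439 + 2*√14)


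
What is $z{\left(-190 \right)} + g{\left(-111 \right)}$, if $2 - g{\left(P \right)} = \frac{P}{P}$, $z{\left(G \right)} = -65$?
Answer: $-64$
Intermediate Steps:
$g{\left(P \right)} = 1$ ($g{\left(P \right)} = 2 - \frac{P}{P} = 2 - 1 = 1$)
$z{\left(-190 \right)} + g{\left(-111 \right)} = -65 + 1 = -64$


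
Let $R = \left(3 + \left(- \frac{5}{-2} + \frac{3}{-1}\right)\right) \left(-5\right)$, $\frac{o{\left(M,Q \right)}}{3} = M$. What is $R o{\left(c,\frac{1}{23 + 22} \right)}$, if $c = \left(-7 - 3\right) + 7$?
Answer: $\frac{225}{2} \approx 112.5$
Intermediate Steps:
$c = -3$ ($c = -10 + 7 = -3$)
$o{\left(M,Q \right)} = 3 M$
$R = - \frac{25}{2}$ ($R = \left(3 + \left(\left(-5\right) \left(- \frac{1}{2}\right) + 3 \left(-1\right)\right)\right) \left(-5\right) = \left(3 + \left(\frac{5}{2} - 3\right)\right) \left(-5\right) = \left(3 - \frac{1}{2}\right) \left(-5\right) = \frac{5}{2} \left(-5\right) = - \frac{25}{2} \approx -12.5$)
$R o{\left(c,\frac{1}{23 + 22} \right)} = - \frac{25 \cdot 3 \left(-3\right)}{2} = \left(- \frac{25}{2}\right) \left(-9\right) = \frac{225}{2}$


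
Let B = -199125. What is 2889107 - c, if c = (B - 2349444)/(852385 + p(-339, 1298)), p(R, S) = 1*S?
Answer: 822128026550/284561 ≈ 2.8891e+6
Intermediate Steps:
p(R, S) = S
c = -849523/284561 (c = (-199125 - 2349444)/(852385 + 1298) = -2548569/853683 = -2548569*1/853683 = -849523/284561 ≈ -2.9854)
2889107 - c = 2889107 - 1*(-849523/284561) = 2889107 + 849523/284561 = 822128026550/284561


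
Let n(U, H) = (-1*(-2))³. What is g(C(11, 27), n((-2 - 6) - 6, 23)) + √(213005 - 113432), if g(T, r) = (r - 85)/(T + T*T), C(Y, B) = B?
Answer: -11/108 + √99573 ≈ 315.45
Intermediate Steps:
n(U, H) = 8 (n(U, H) = 2³ = 8)
g(T, r) = (-85 + r)/(T + T²)
g(C(11, 27), n((-2 - 6) - 6, 23)) + √(213005 - 113432) = (-85 + 8)/(27*(1 + 27)) + √(213005 - 113432) = (1/27)*(-77)/28 + √99573 = (1/27)*(1/28)*(-77) + √99573 = -11/108 + √99573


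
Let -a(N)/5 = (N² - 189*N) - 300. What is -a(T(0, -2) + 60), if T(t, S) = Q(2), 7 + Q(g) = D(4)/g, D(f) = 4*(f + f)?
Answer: -42900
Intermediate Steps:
D(f) = 8*f (D(f) = 4*(2*f) = 8*f)
Q(g) = -7 + 32/g (Q(g) = -7 + (8*4)/g = -7 + 32/g)
T(t, S) = 9 (T(t, S) = -7 + 32/2 = -7 + 32*(½) = -7 + 16 = 9)
a(N) = 1500 - 5*N² + 945*N (a(N) = -5*((N² - 189*N) - 300) = -5*(-300 + N² - 189*N) = 1500 - 5*N² + 945*N)
-a(T(0, -2) + 60) = -(1500 - 5*(9 + 60)² + 945*(9 + 60)) = -(1500 - 5*69² + 945*69) = -(1500 - 5*4761 + 65205) = -(1500 - 23805 + 65205) = -1*42900 = -42900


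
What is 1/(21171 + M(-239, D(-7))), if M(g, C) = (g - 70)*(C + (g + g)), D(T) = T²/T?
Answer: 1/171036 ≈ 5.8467e-6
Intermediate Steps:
D(T) = T
M(g, C) = (-70 + g)*(C + 2*g)
1/(21171 + M(-239, D(-7))) = 1/(21171 + (-140*(-239) - 70*(-7) + 2*(-239)² - 7*(-239))) = 1/(21171 + (33460 + 490 + 2*57121 + 1673)) = 1/(21171 + (33460 + 490 + 114242 + 1673)) = 1/(21171 + 149865) = 1/171036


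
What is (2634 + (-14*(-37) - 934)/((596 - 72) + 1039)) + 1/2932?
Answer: 12069655795/4582716 ≈ 2633.7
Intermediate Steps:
(2634 + (-14*(-37) - 934)/((596 - 72) + 1039)) + 1/2932 = (2634 + (518 - 934)/(524 + 1039)) + 1/2932 = (2634 - 416/1563) + 1/2932 = 4116526/1563 + 1/2932 = 12069655795/4582716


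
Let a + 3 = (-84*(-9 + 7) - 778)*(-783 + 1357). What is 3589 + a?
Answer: -346554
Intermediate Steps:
a = -350143 (a = -3 + (-84*(-9 + 7) - 778)*(-783 + 1357) = -3 + (-84*(-2) - 778)*574 = -3 + (168 - 778)*574 = -3 - 610*574 = -3 - 350140 = -350143)
3589 + a = 3589 - 350143 = -346554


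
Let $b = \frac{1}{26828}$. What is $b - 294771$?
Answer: $- \frac{7908116387}{26828} \approx -2.9477 \cdot 10^{5}$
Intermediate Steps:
$b = \frac{1}{26828} \approx 3.7274 \cdot 10^{-5}$
$b - 294771 = \frac{1}{26828} - 294771 = - \frac{7908116387}{26828}$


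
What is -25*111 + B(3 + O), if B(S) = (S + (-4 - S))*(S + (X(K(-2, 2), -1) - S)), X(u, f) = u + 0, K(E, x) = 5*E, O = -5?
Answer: -2735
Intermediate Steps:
X(u, f) = u
B(S) = 40 (B(S) = (S + (-4 - S))*(S + (5*(-2) - S)) = -4*(S + (-10 - S)) = -4*(-10) = 40)
-25*111 + B(3 + O) = -25*111 + 40 = -2775 + 40 = -2735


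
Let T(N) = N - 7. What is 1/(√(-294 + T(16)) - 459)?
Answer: -153/70322 - I*√285/210966 ≈ -0.0021757 - 8.0022e-5*I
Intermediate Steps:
T(N) = -7 + N
1/(√(-294 + T(16)) - 459) = 1/(√(-294 + (-7 + 16)) - 459) = 1/(√(-294 + 9) - 459) = 1/(√(-285) - 459) = 1/(I*√285 - 459) = 1/(-459 + I*√285)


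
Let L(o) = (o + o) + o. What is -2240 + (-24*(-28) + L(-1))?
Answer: -1571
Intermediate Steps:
L(o) = 3*o (L(o) = 2*o + o = 3*o)
-2240 + (-24*(-28) + L(-1)) = -2240 + (-24*(-28) + 3*(-1)) = -2240 + (672 - 3) = -2240 + 669 = -1571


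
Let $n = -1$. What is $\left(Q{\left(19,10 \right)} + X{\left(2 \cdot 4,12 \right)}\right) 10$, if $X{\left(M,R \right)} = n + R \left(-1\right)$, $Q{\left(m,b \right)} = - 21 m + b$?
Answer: $-4020$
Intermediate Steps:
$Q{\left(m,b \right)} = b - 21 m$
$X{\left(M,R \right)} = -1 - R$ ($X{\left(M,R \right)} = -1 + R \left(-1\right) = -1 - R$)
$\left(Q{\left(19,10 \right)} + X{\left(2 \cdot 4,12 \right)}\right) 10 = \left(\left(10 - 399\right) - 13\right) 10 = \left(-389 - 13\right) 10 = \left(-402\right) 10 = -4020$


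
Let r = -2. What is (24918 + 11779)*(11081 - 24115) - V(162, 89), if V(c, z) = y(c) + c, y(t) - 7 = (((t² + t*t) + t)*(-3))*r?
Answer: -478624767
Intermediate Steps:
y(t) = 7 + 6*t + 12*t² (y(t) = 7 + (((t² + t*t) + t)*(-3))*(-2) = 7 + (((t² + t²) + t)*(-3))*(-2) = 7 + ((2*t² + t)*(-3))*(-2) = 7 + ((t + 2*t²)*(-3))*(-2) = 7 + (-6*t² - 3*t)*(-2) = 7 + (6*t + 12*t²) = 7 + 6*t + 12*t²)
V(c, z) = 7 + 7*c + 12*c² (V(c, z) = (7 + 6*c + 12*c²) + c = 7 + 7*c + 12*c²)
(24918 + 11779)*(11081 - 24115) - V(162, 89) = (24918 + 11779)*(11081 - 24115) - (7 + 7*162 + 12*162²) = 36697*(-13034) - (7 + 1134 + 12*26244) = -478308698 - (7 + 1134 + 314928) = -478308698 - 1*316069 = -478308698 - 316069 = -478624767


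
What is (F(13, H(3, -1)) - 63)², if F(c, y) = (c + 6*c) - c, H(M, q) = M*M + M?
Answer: 225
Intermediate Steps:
H(M, q) = M + M² (H(M, q) = M² + M = M + M²)
F(c, y) = 6*c (F(c, y) = 7*c - c = 6*c)
(F(13, H(3, -1)) - 63)² = (6*13 - 63)² = (78 - 63)² = 15² = 225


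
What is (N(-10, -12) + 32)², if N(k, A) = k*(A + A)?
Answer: 73984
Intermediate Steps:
N(k, A) = 2*A*k (N(k, A) = k*(2*A) = 2*A*k)
(N(-10, -12) + 32)² = (2*(-12)*(-10) + 32)² = (240 + 32)² = 272² = 73984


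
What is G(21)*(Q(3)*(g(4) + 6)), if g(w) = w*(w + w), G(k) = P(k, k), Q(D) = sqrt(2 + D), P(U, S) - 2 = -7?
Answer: -190*sqrt(5) ≈ -424.85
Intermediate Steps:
P(U, S) = -5 (P(U, S) = 2 - 7 = -5)
G(k) = -5
g(w) = 2*w**2 (g(w) = w*(2*w) = 2*w**2)
G(21)*(Q(3)*(g(4) + 6)) = -5*sqrt(2 + 3)*(2*4**2 + 6) = -5*sqrt(5)*(2*16 + 6) = -5*sqrt(5)*(32 + 6) = -5*sqrt(5)*38 = -190*sqrt(5)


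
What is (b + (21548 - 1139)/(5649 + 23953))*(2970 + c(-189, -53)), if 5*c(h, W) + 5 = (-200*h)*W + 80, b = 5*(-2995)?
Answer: 176286080107995/29602 ≈ 5.9552e+9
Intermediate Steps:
b = -14975
c(h, W) = 15 - 40*W*h (c(h, W) = -1 + ((-200*h)*W + 80)/5 = -1 + (-200*W*h + 80)/5 = -1 + (80 - 200*W*h)/5 = -1 + (16 - 40*W*h) = 15 - 40*W*h)
(b + (21548 - 1139)/(5649 + 23953))*(2970 + c(-189, -53)) = (-14975 + (21548 - 1139)/(5649 + 23953))*(2970 + (15 - 40*(-53)*(-189))) = (-14975 + 20409/29602)*(2970 + (15 - 400680)) = (-14975 + 20409*(1/29602))*(2970 - 400665) = (-14975 + 20409/29602)*(-397695) = -443269541/29602*(-397695) = 176286080107995/29602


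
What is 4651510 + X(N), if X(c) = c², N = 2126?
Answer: 9171386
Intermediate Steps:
4651510 + X(N) = 4651510 + 2126² = 4651510 + 4519876 = 9171386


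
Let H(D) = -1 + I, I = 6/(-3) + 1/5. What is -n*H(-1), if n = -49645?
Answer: -139006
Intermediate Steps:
I = -9/5 (I = 6*(-⅓) + 1*(⅕) = -2 + ⅕ = -9/5 ≈ -1.8000)
H(D) = -14/5 (H(D) = -1 - 9/5 = -14/5)
-n*H(-1) = -(-49645)*(-14)/5 = -1*139006 = -139006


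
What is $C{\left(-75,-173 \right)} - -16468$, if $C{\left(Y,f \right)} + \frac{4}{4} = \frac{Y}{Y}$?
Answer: $16468$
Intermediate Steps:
$C{\left(Y,f \right)} = 0$ ($C{\left(Y,f \right)} = -1 + \frac{Y}{Y} = -1 + 1 = 0$)
$C{\left(-75,-173 \right)} - -16468 = 0 - -16468 = 0 + \left(-7431 + 23899\right) = 0 + 16468 = 16468$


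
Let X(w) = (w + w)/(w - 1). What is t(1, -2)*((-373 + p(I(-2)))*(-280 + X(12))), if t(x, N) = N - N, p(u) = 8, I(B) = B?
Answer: 0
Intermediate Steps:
X(w) = 2*w/(-1 + w) (X(w) = (2*w)/(-1 + w) = 2*w/(-1 + w))
t(x, N) = 0
t(1, -2)*((-373 + p(I(-2)))*(-280 + X(12))) = 0*((-373 + 8)*(-280 + 2*12/(-1 + 12))) = 0*(-365*(-280 + 2*12/11)) = 0*(-365*(-280 + 2*12*(1/11))) = 0*(-365*(-280 + 24/11)) = 0*(-365*(-3056/11)) = 0*(1115440/11) = 0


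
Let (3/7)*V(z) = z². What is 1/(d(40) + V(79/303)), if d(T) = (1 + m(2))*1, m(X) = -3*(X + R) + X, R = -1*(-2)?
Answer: -275427/2435156 ≈ -0.11310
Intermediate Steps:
R = 2
m(X) = -6 - 2*X (m(X) = -3*(X + 2) + X = -3*(2 + X) + X = (-6 - 3*X) + X = -6 - 2*X)
d(T) = -9 (d(T) = (1 + (-6 - 2*2))*1 = (1 + (-6 - 4))*1 = (1 - 10)*1 = -9*1 = -9)
V(z) = 7*z²/3
1/(d(40) + V(79/303)) = 1/(-9 + 7*(79/303)²/3) = 1/(-9 + (7/3)*(6241/91809)) = 1/(-9 + 43687/275427) = 1/(-2435156/275427) = -275427/2435156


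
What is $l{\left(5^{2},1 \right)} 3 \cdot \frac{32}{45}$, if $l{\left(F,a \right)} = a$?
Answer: $\frac{32}{15} \approx 2.1333$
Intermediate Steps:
$l{\left(5^{2},1 \right)} 3 \cdot \frac{32}{45} = 1 \cdot 3 \cdot \frac{32}{45} = 3 \cdot 32 \cdot \frac{1}{45} = 3 \cdot \frac{32}{45} = \frac{32}{15}$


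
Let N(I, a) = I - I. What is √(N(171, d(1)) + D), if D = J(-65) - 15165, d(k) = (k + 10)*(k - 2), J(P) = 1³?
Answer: 2*I*√3791 ≈ 123.14*I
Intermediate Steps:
J(P) = 1
d(k) = (-2 + k)*(10 + k) (d(k) = (10 + k)*(-2 + k) = (-2 + k)*(10 + k))
N(I, a) = 0
D = -15164 (D = 1 - 15165 = -15164)
√(N(171, d(1)) + D) = √(0 - 15164) = √(-15164) = 2*I*√3791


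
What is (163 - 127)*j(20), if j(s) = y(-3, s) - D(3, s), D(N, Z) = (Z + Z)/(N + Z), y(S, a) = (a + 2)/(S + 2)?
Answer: -19656/23 ≈ -854.61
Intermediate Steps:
y(S, a) = (2 + a)/(2 + S)
D(N, Z) = 2*Z/(N + Z) (D(N, Z) = (2*Z)/(N + Z) = 2*Z/(N + Z))
j(s) = -2 - s - 2*s/(3 + s) (j(s) = (2 + s)/(2 - 3) - 2*s/(3 + s) = (2 + s)/(-1) - 2*s/(3 + s) = -(2 + s) - 2*s/(3 + s) = (-2 - s) - 2*s/(3 + s) = -2 - s - 2*s/(3 + s))
(163 - 127)*j(20) = (163 - 127)*((-6 - 1*20² - 7*20)/(3 + 20)) = 36*((-6 - 1*400 - 140)/23) = 36*((-6 - 400 - 140)/23) = 36*((1/23)*(-546)) = 36*(-546/23) = -19656/23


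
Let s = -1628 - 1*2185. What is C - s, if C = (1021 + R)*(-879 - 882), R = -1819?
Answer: 1409091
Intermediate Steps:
s = -3813 (s = -1628 - 2185 = -3813)
C = 1405278 (C = (1021 - 1819)*(-879 - 882) = -798*(-1761) = 1405278)
C - s = 1405278 - 1*(-3813) = 1405278 + 3813 = 1409091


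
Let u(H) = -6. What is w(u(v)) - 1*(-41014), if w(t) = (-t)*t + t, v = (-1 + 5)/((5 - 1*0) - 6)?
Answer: 40972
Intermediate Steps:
v = -4 (v = 4/((5 + 0) - 6) = 4/(5 - 6) = 4/(-1) = 4*(-1) = -4)
w(t) = t - t² (w(t) = -t² + t = t - t²)
w(u(v)) - 1*(-41014) = -6*(1 - 1*(-6)) - 1*(-41014) = -6*(1 + 6) + 41014 = -6*7 + 41014 = -42 + 41014 = 40972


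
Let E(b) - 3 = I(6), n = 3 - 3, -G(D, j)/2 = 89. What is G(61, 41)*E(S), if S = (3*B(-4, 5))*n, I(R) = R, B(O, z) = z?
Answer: -1602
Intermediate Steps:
G(D, j) = -178 (G(D, j) = -2*89 = -178)
n = 0
S = 0 (S = (3*5)*0 = 15*0 = 0)
E(b) = 9 (E(b) = 3 + 6 = 9)
G(61, 41)*E(S) = -178*9 = -1602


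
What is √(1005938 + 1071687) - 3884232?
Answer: -3884232 + 5*√83105 ≈ -3.8828e+6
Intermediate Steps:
√(1005938 + 1071687) - 3884232 = √2077625 - 3884232 = 5*√83105 - 3884232 = -3884232 + 5*√83105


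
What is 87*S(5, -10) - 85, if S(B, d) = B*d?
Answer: -4435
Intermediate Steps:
87*S(5, -10) - 85 = 87*(5*(-10)) - 85 = 87*(-50) - 85 = -4350 - 85 = -4435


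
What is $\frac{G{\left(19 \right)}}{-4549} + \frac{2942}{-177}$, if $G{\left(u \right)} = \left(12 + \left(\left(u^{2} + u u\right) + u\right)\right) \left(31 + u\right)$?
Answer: $- \frac{20047208}{805173} \approx -24.898$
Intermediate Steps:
$G{\left(u \right)} = \left(31 + u\right) \left(12 + u + 2 u^{2}\right)$ ($G{\left(u \right)} = \left(12 + \left(\left(u^{2} + u^{2}\right) + u\right)\right) \left(31 + u\right) = \left(12 + \left(2 u^{2} + u\right)\right) \left(31 + u\right) = \left(12 + \left(u + 2 u^{2}\right)\right) \left(31 + u\right) = \left(12 + u + 2 u^{2}\right) \left(31 + u\right) = \left(31 + u\right) \left(12 + u + 2 u^{2}\right)$)
$\frac{G{\left(19 \right)}}{-4549} + \frac{2942}{-177} = \frac{372 + 2 \cdot 19^{3} + 43 \cdot 19 + 63 \cdot 19^{2}}{-4549} + \frac{2942}{-177} = \left(372 + 2 \cdot 6859 + 817 + 63 \cdot 361\right) \left(- \frac{1}{4549}\right) + 2942 \left(- \frac{1}{177}\right) = \left(372 + 13718 + 817 + 22743\right) \left(- \frac{1}{4549}\right) - \frac{2942}{177} = 37650 \left(- \frac{1}{4549}\right) - \frac{2942}{177} = - \frac{37650}{4549} - \frac{2942}{177} = - \frac{20047208}{805173}$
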